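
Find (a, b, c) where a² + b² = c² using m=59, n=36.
(2185, 4248, 4777)

Euclid's formula: a = m² - n², b = 2mn, c = m² + n²
m = 59, n = 36
a = 59² - 36² = 3481 - 1296 = 2185
b = 2 × 59 × 36 = 4248
c = 59² + 36² = 3481 + 1296 = 4777
Verification: 2185² + 4248² = 4774225 + 18045504 = 22819729 = 4777² ✓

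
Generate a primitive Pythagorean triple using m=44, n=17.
(1647, 1496, 2225)

Euclid's formula: a = m² - n², b = 2mn, c = m² + n²
m = 44, n = 17
a = 44² - 17² = 1936 - 289 = 1647
b = 2 × 44 × 17 = 1496
c = 44² + 17² = 1936 + 289 = 2225
Verification: 1647² + 1496² = 2712609 + 2238016 = 4950625 = 2225² ✓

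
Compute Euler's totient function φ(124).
60

124 = 2^2 × 31
φ(n) = n × ∏(1 - 1/p) for each prime p dividing n
φ(124) = 124 × (1 - 1/2) × (1 - 1/31) = 60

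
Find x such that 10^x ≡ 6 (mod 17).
5

Baby-step giant-step with step n = ⌈√17⌉ = 5.
Baby steps 10^j mod 17 (j:value) for j=0..4: 0:1, 1:10, 2:15, 3:14, 4:4.
Giant-step multiplier: 10^(-5) ≡ 10^(16-5) = 10^11 ≡ 3 (mod 17).
Giant steps γ_i = 6·3^i mod 17: γ_0=6, γ_1=1 (in table at j=0).
x = i·n + j = 1·5 + 0 = 5.
Check: 10^5 ≡ 6 (mod 17).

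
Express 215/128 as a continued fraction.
[1; 1, 2, 8, 5]

Euclidean algorithm steps:
215 = 1 × 128 + 87
128 = 1 × 87 + 41
87 = 2 × 41 + 5
41 = 8 × 5 + 1
5 = 5 × 1 + 0
Continued fraction: [1; 1, 2, 8, 5]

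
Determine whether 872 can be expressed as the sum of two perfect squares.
14² + 26² (a=14, b=26)

Factorization: 872 = 2^3 × 109
By Fermat: n is sum of two squares iff every prime p ≡ 3 (mod 4) appears to even power.
All primes ≡ 3 (mod 4) appear to even power.
Search a = 0, 1, 2, … for 872 - a² a perfect square: first hit at a = 14: 872 - 196 = 676 = 26².
872 = 14² + 26² = 196 + 676 ✓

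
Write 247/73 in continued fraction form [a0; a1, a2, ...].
[3; 2, 1, 1, 1, 1, 5]

Euclidean algorithm steps:
247 = 3 × 73 + 28
73 = 2 × 28 + 17
28 = 1 × 17 + 11
17 = 1 × 11 + 6
11 = 1 × 6 + 5
6 = 1 × 5 + 1
5 = 5 × 1 + 0
Continued fraction: [3; 2, 1, 1, 1, 1, 5]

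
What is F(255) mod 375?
370

Matrix identity: Q^n = [[F_(n+1), F_n], [F_n, F_(n-1)]] with Q = [[1,1],[1,0]].
n = 255 = 11111111₂. Square-and-multiply, entries mod 375:
Q^1 = [[1,1],[1,0]]
Q^3 = (Q^1)²·Q = [[3,2],[2,1]]
Q^7 = (Q^3)²·Q = [[21,13],[13,8]]
Q^15 = (Q^7)²·Q = [[237,235],[235,2]]
Q^31 = (Q^15)²·Q = [[309,19],[19,290]]
Q^63 = (Q^31)²·Q = [[348,217],[217,131]]
Q^127 = (Q^63)²·Q = [[261,193],[193,68]]
Q^255 = (Q^127)²·Q = [[117,370],[370,122]]
F_255 mod 375 = Q^255[0][1] = 370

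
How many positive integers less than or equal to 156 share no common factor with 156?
48

156 = 2^2 × 3 × 13
φ(n) = n × ∏(1 - 1/p) for each prime p dividing n
φ(156) = 156 × (1 - 1/2) × (1 - 1/3) × (1 - 1/13) = 48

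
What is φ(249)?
164

249 = 3 × 83
φ(n) = n × ∏(1 - 1/p) for each prime p dividing n
φ(249) = 249 × (1 - 1/3) × (1 - 1/83) = 164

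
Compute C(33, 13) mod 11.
0

Using Lucas' theorem:
Write n=33 and k=13 in base 11:
n in base 11: [3, 0]
k in base 11: [1, 2]
C(33,13) mod 11 = ∏ C(n_i, k_i) mod 11
Digit binomials (mod 11): C(3,1) = 3; C(0,2) = 0 (k_i > n_i)
Product: 3 × 0 = 0 ≡ 0 (mod 11)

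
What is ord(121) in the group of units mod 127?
63

127 is prime, so ord(121) divides φ(127) = 126.
Divisors of 126: 1, 2, 3, 6, 7, 9, 14, 18, 21, 42, 63, 126.
Repeated squaring: 121^1 ≡ 121, 121^2 ≡ 36, 121^4 ≡ 26, 121^8 ≡ 41, 121^16 ≡ 30, 121^32 ≡ 11, 121^64 ≡ 121 (mod 127).
Test 121^d mod 127 for each divisor d in increasing order:
121^1 ≡ 121
121^2 ≡ 36
121^3 = 121^2·121^1 ≡ 38
121^6 = 121^4·121^2 ≡ 47
121^7 = 121^4·121^2·121^1 ≡ 99
121^9 = 121^8·121^1 ≡ 8
121^14 = 121^8·121^4·121^2 ≡ 22
121^18 = 121^16·121^2 ≡ 64
121^21 = 121^16·121^4·121^1 ≡ 19
121^42 = 121^32·121^8·121^2 ≡ 107
121^63 = 121^32·121^16·121^8·121^4·121^2·121^1 ≡ 1  ← first divisor giving 1
The order is 63.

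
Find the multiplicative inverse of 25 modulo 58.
7

gcd(25, 58) = 1, so the inverse exists.
Extended Euclidean algorithm on (58, 25):
58 = 2 × 25 + 8  ⟹  8 = (1)·58 + (-2)·25
25 = 3 × 8 + 1  ⟹  1 = (-3)·58 + (7)·25
So (7)·25 ≡ 1 (mod 58), i.e. 25^(-1) ≡ 7 (mod 58).
Check: 25 × 7 = 175 ≡ 1 (mod 58)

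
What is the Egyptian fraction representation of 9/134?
1/15 + 1/2010

Greedy algorithm:
9/134: ceiling(134/9) = 15, use 1/15
1/2010: ceiling(2010/1) = 2010, use 1/2010
Result: 9/134 = 1/15 + 1/2010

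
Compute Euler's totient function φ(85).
64

85 = 5 × 17
φ(n) = n × ∏(1 - 1/p) for each prime p dividing n
φ(85) = 85 × (1 - 1/5) × (1 - 1/17) = 64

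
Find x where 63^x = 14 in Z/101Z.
30

Baby-step giant-step with step n = ⌈√101⌉ = 11.
Baby steps 63^j mod 101 (j:value) for j=0..10: 0:1, 1:63, 2:30, 3:72, 4:92, 5:39, 6:33, 7:59, 8:81, 9:53, 10:6.
Giant-step multiplier: 63^(-11) ≡ 63^(100-11) = 63^89 ≡ 66 (mod 101).
Giant steps γ_i = 14·66^i mod 101: γ_0=14, γ_1=15, γ_2=81 (in table at j=8).
x = i·n + j = 2·11 + 8 = 30.
Check: 63^30 ≡ 14 (mod 101).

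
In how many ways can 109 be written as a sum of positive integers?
541946240

p(n) counts ways to write n as a sum of positive integers (order ignored).
Euler's pentagonal recurrence: p(k) = p(k-1) + p(k-2) - p(k-5) - p(k-7) + p(k-12) + p(k-15) - ... (offsets j(3j∓1)/2, signs ++--, p(0)=1, p(<0)=0).
DP table for k = 0..108: p(0)=1, p(1)=1, p(2)=2, p(3)=3, p(4)=5, p(5)=7, p(6)=11, p(7)=15, p(8)=22, p(9)=30, p(10)=42, p(11)=56, p(12)=77, p(13)=101, p(14)=135, p(15)=176, p(16)=231, p(17)=297, p(18)=385, p(19)=490, p(20)=627, p(21)=792, p(22)=1002, p(23)=1255, p(24)=1575, p(25)=1958, p(26)=2436, p(27)=3010, p(28)=3718, p(29)=4565, p(30)=5604, p(31)=6842, p(32)=8349, p(33)=10143, p(34)=12310, p(35)=14883, p(36)=17977, p(37)=21637, p(38)=26015, p(39)=31185, p(40)=37338, p(41)=44583, p(42)=53174, p(43)=63261, p(44)=75175, p(45)=89134, p(46)=105558, p(47)=124754, p(48)=147273, p(49)=173525, p(50)=204226, p(51)=239943, p(52)=281589, p(53)=329931, p(54)=386155, p(55)=451276, p(56)=526823, p(57)=614154, p(58)=715220, p(59)=831820, p(60)=966467, p(61)=1121505, p(62)=1300156, p(63)=1505499, p(64)=1741630, p(65)=2012558, p(66)=2323520, p(67)=2679689, p(68)=3087735, p(69)=3554345, p(70)=4087968, p(71)=4697205, p(72)=5392783, p(73)=6185689, p(74)=7089500, p(75)=8118264, p(76)=9289091, p(77)=10619863, p(78)=12132164, p(79)=13848650, p(80)=15796476, p(81)=18004327, p(82)=20506255, p(83)=23338469, p(84)=26543660, p(85)=30167357, p(86)=34262962, p(87)=38887673, p(88)=44108109, p(89)=49995925, p(90)=56634173, p(91)=64112359, p(92)=72533807, p(93)=82010177, p(94)=92669720, p(95)=104651419, p(96)=118114304, p(97)=133230930, p(98)=150198136, p(99)=169229875, p(100)=190569292, p(101)=214481126, p(102)=241265379, p(103)=271248950, p(104)=304801365, p(105)=342325709, p(106)=384276336, p(107)=431149389, p(108)=483502844.
Final step: p(109) = p(108) + p(107) - p(104) - p(102) + p(97) + p(94) - p(87) - p(83) + p(74) + p(69) - p(58) - p(52) + p(39) + p(32) - p(17) - p(9)
= 483502844 + 431149389 - 304801365 - 241265379 + 133230930 + 92669720 - 38887673 - 23338469 + 7089500 + 3554345 - 715220 - 281589 + 31185 + 8349 - 297 - 30
= 541946240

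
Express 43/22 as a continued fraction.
[1; 1, 21]

Euclidean algorithm steps:
43 = 1 × 22 + 21
22 = 1 × 21 + 1
21 = 21 × 1 + 0
Continued fraction: [1; 1, 21]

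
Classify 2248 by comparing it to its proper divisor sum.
deficient

Proper divisors of 2248: sum = 1 + 2 + 4 + 8 + 281 + 562 + 1124 = 1982
Since 1982 < 2248, 2248 is deficient.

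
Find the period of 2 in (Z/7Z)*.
3

7 is prime, so ord(2) divides φ(7) = 6.
Divisors of 6: 1, 2, 3, 6.
Repeated squaring: 2^1 ≡ 2, 2^2 ≡ 4, 2^4 ≡ 2 (mod 7).
Test 2^d mod 7 for each divisor d in increasing order:
2^1 ≡ 2
2^2 ≡ 4
2^3 = 2^2·2^1 ≡ 1  ← first divisor giving 1
The order is 3.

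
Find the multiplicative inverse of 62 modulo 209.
118

gcd(62, 209) = 1, so the inverse exists.
Extended Euclidean algorithm on (209, 62):
209 = 3 × 62 + 23  ⟹  23 = (1)·209 + (-3)·62
62 = 2 × 23 + 16  ⟹  16 = (-2)·209 + (7)·62
23 = 1 × 16 + 7  ⟹  7 = (3)·209 + (-10)·62
16 = 2 × 7 + 2  ⟹  2 = (-8)·209 + (27)·62
7 = 3 × 2 + 1  ⟹  1 = (27)·209 + (-91)·62
So (-91)·62 ≡ 1 (mod 209), i.e. 62^(-1) ≡ -91 ≡ 118 (mod 209).
Check: 62 × 118 = 7316 ≡ 1 (mod 209)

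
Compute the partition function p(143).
20390982757

p(n) counts ways to write n as a sum of positive integers (order ignored).
Euler's pentagonal recurrence: p(k) = p(k-1) + p(k-2) - p(k-5) - p(k-7) + p(k-12) + p(k-15) - ... (offsets j(3j∓1)/2, signs ++--, p(0)=1, p(<0)=0).
DP table for k = 0..142: p(0)=1, p(1)=1, p(2)=2, p(3)=3, p(4)=5, p(5)=7, p(6)=11, p(7)=15, p(8)=22, p(9)=30, p(10)=42, p(11)=56, p(12)=77, p(13)=101, p(14)=135, p(15)=176, p(16)=231, p(17)=297, p(18)=385, p(19)=490, p(20)=627, p(21)=792, p(22)=1002, p(23)=1255, p(24)=1575, p(25)=1958, p(26)=2436, p(27)=3010, p(28)=3718, p(29)=4565, p(30)=5604, p(31)=6842, p(32)=8349, p(33)=10143, p(34)=12310, p(35)=14883, p(36)=17977, p(37)=21637, p(38)=26015, p(39)=31185, p(40)=37338, p(41)=44583, p(42)=53174, p(43)=63261, p(44)=75175, p(45)=89134, p(46)=105558, p(47)=124754, p(48)=147273, p(49)=173525, p(50)=204226, p(51)=239943, p(52)=281589, p(53)=329931, p(54)=386155, p(55)=451276, p(56)=526823, p(57)=614154, p(58)=715220, p(59)=831820, p(60)=966467, p(61)=1121505, p(62)=1300156, p(63)=1505499, p(64)=1741630, p(65)=2012558, p(66)=2323520, p(67)=2679689, p(68)=3087735, p(69)=3554345, p(70)=4087968, p(71)=4697205, p(72)=5392783, p(73)=6185689, p(74)=7089500, p(75)=8118264, p(76)=9289091, p(77)=10619863, p(78)=12132164, p(79)=13848650, p(80)=15796476, p(81)=18004327, p(82)=20506255, p(83)=23338469, p(84)=26543660, p(85)=30167357, p(86)=34262962, p(87)=38887673, p(88)=44108109, p(89)=49995925, p(90)=56634173, p(91)=64112359, p(92)=72533807, p(93)=82010177, p(94)=92669720, p(95)=104651419, p(96)=118114304, p(97)=133230930, p(98)=150198136, p(99)=169229875, p(100)=190569292, p(101)=214481126, p(102)=241265379, p(103)=271248950, p(104)=304801365, p(105)=342325709, p(106)=384276336, p(107)=431149389, p(108)=483502844, p(109)=541946240, p(110)=607163746, p(111)=679903203, p(112)=761002156, p(113)=851376628, p(114)=952050665, p(115)=1064144451, p(116)=1188908248, p(117)=1327710076, p(118)=1482074143, p(119)=1653668665, p(120)=1844349560, p(121)=2056148051, p(122)=2291320912, p(123)=2552338241, p(124)=2841940500, p(125)=3163127352, p(126)=3519222692, p(127)=3913864295, p(128)=4351078600, p(129)=4835271870, p(130)=5371315400, p(131)=5964539504, p(132)=6620830889, p(133)=7346629512, p(134)=8149040695, p(135)=9035836076, p(136)=10015581680, p(137)=11097645016, p(138)=12292341831, p(139)=13610949895, p(140)=15065878135, p(141)=16670689208, p(142)=18440293320.
Final step: p(143) = p(142) + p(141) - p(138) - p(136) + p(131) + p(128) - p(121) - p(117) + p(108) + p(103) - p(92) - p(86) + p(73) + p(66) - p(51) - p(43) + p(26) + p(17)
= 18440293320 + 16670689208 - 12292341831 - 10015581680 + 5964539504 + 4351078600 - 2056148051 - 1327710076 + 483502844 + 271248950 - 72533807 - 34262962 + 6185689 + 2323520 - 239943 - 63261 + 2436 + 297
= 20390982757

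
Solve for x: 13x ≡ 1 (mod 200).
77

gcd(13, 200) = 1, so the inverse exists.
Extended Euclidean algorithm on (200, 13):
200 = 15 × 13 + 5  ⟹  5 = (1)·200 + (-15)·13
13 = 2 × 5 + 3  ⟹  3 = (-2)·200 + (31)·13
5 = 1 × 3 + 2  ⟹  2 = (3)·200 + (-46)·13
3 = 1 × 2 + 1  ⟹  1 = (-5)·200 + (77)·13
So (77)·13 ≡ 1 (mod 200), i.e. 13^(-1) ≡ 77 (mod 200).
Check: 13 × 77 = 1001 ≡ 1 (mod 200)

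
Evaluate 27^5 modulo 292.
27

Repeated squaring. Binary of 5 = 101.
27^1 ≡ 27 (mod 292); 27^2 ≡ 145 (mod 292); 27^4 ≡ 1 (mod 292)
27^5 = 27^1 × 27^4 ≡ 27 (mod 292)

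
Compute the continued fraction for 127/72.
[1; 1, 3, 4, 4]

Euclidean algorithm steps:
127 = 1 × 72 + 55
72 = 1 × 55 + 17
55 = 3 × 17 + 4
17 = 4 × 4 + 1
4 = 4 × 1 + 0
Continued fraction: [1; 1, 3, 4, 4]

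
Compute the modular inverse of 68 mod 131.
79

gcd(68, 131) = 1, so the inverse exists.
Extended Euclidean algorithm on (131, 68):
131 = 1 × 68 + 63  ⟹  63 = (1)·131 + (-1)·68
68 = 1 × 63 + 5  ⟹  5 = (-1)·131 + (2)·68
63 = 12 × 5 + 3  ⟹  3 = (13)·131 + (-25)·68
5 = 1 × 3 + 2  ⟹  2 = (-14)·131 + (27)·68
3 = 1 × 2 + 1  ⟹  1 = (27)·131 + (-52)·68
So (-52)·68 ≡ 1 (mod 131), i.e. 68^(-1) ≡ -52 ≡ 79 (mod 131).
Check: 68 × 79 = 5372 ≡ 1 (mod 131)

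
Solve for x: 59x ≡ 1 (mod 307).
281

gcd(59, 307) = 1, so the inverse exists.
Extended Euclidean algorithm on (307, 59):
307 = 5 × 59 + 12  ⟹  12 = (1)·307 + (-5)·59
59 = 4 × 12 + 11  ⟹  11 = (-4)·307 + (21)·59
12 = 1 × 11 + 1  ⟹  1 = (5)·307 + (-26)·59
So (-26)·59 ≡ 1 (mod 307), i.e. 59^(-1) ≡ -26 ≡ 281 (mod 307).
Check: 59 × 281 = 16579 ≡ 1 (mod 307)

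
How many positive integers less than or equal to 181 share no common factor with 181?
180

181 = 181
φ(n) = n × ∏(1 - 1/p) for each prime p dividing n
φ(181) = 181 × (1 - 1/181) = 180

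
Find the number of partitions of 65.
2012558

p(n) counts ways to write n as a sum of positive integers (order ignored).
Euler's pentagonal recurrence: p(k) = p(k-1) + p(k-2) - p(k-5) - p(k-7) + p(k-12) + p(k-15) - ... (offsets j(3j∓1)/2, signs ++--, p(0)=1, p(<0)=0).
DP table for k = 0..64: p(0)=1, p(1)=1, p(2)=2, p(3)=3, p(4)=5, p(5)=7, p(6)=11, p(7)=15, p(8)=22, p(9)=30, p(10)=42, p(11)=56, p(12)=77, p(13)=101, p(14)=135, p(15)=176, p(16)=231, p(17)=297, p(18)=385, p(19)=490, p(20)=627, p(21)=792, p(22)=1002, p(23)=1255, p(24)=1575, p(25)=1958, p(26)=2436, p(27)=3010, p(28)=3718, p(29)=4565, p(30)=5604, p(31)=6842, p(32)=8349, p(33)=10143, p(34)=12310, p(35)=14883, p(36)=17977, p(37)=21637, p(38)=26015, p(39)=31185, p(40)=37338, p(41)=44583, p(42)=53174, p(43)=63261, p(44)=75175, p(45)=89134, p(46)=105558, p(47)=124754, p(48)=147273, p(49)=173525, p(50)=204226, p(51)=239943, p(52)=281589, p(53)=329931, p(54)=386155, p(55)=451276, p(56)=526823, p(57)=614154, p(58)=715220, p(59)=831820, p(60)=966467, p(61)=1121505, p(62)=1300156, p(63)=1505499, p(64)=1741630.
Final step: p(65) = p(64) + p(63) - p(60) - p(58) + p(53) + p(50) - p(43) - p(39) + p(30) + p(25) - p(14) - p(8)
= 1741630 + 1505499 - 966467 - 715220 + 329931 + 204226 - 63261 - 31185 + 5604 + 1958 - 135 - 22
= 2012558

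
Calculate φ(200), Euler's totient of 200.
80

200 = 2^3 × 5^2
φ(n) = n × ∏(1 - 1/p) for each prime p dividing n
φ(200) = 200 × (1 - 1/2) × (1 - 1/5) = 80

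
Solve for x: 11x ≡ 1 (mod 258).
47

gcd(11, 258) = 1, so the inverse exists.
Extended Euclidean algorithm on (258, 11):
258 = 23 × 11 + 5  ⟹  5 = (1)·258 + (-23)·11
11 = 2 × 5 + 1  ⟹  1 = (-2)·258 + (47)·11
So (47)·11 ≡ 1 (mod 258), i.e. 11^(-1) ≡ 47 (mod 258).
Check: 11 × 47 = 517 ≡ 1 (mod 258)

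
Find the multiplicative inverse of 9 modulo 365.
284

gcd(9, 365) = 1, so the inverse exists.
Extended Euclidean algorithm on (365, 9):
365 = 40 × 9 + 5  ⟹  5 = (1)·365 + (-40)·9
9 = 1 × 5 + 4  ⟹  4 = (-1)·365 + (41)·9
5 = 1 × 4 + 1  ⟹  1 = (2)·365 + (-81)·9
So (-81)·9 ≡ 1 (mod 365), i.e. 9^(-1) ≡ -81 ≡ 284 (mod 365).
Check: 9 × 284 = 2556 ≡ 1 (mod 365)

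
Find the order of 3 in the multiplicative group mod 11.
5

11 is prime, so ord(3) divides φ(11) = 10.
Divisors of 10: 1, 2, 5, 10.
Repeated squaring: 3^1 ≡ 3, 3^2 ≡ 9, 3^4 ≡ 4, 3^8 ≡ 5 (mod 11).
Test 3^d mod 11 for each divisor d in increasing order:
3^1 ≡ 3
3^2 ≡ 9
3^5 = 3^4·3^1 ≡ 1  ← first divisor giving 1
The order is 5.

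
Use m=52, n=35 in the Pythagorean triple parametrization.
(1479, 3640, 3929)

Euclid's formula: a = m² - n², b = 2mn, c = m² + n²
m = 52, n = 35
a = 52² - 35² = 2704 - 1225 = 1479
b = 2 × 52 × 35 = 3640
c = 52² + 35² = 2704 + 1225 = 3929
Verification: 1479² + 3640² = 2187441 + 13249600 = 15437041 = 3929² ✓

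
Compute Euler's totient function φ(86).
42

86 = 2 × 43
φ(n) = n × ∏(1 - 1/p) for each prime p dividing n
φ(86) = 86 × (1 - 1/2) × (1 - 1/43) = 42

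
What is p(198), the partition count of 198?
3345365983698

p(n) counts ways to write n as a sum of positive integers (order ignored).
Euler's pentagonal recurrence: p(k) = p(k-1) + p(k-2) - p(k-5) - p(k-7) + p(k-12) + p(k-15) - ... (offsets j(3j∓1)/2, signs ++--, p(0)=1, p(<0)=0).
DP table for k = 0..197: p(0)=1, p(1)=1, p(2)=2, p(3)=3, p(4)=5, p(5)=7, p(6)=11, p(7)=15, p(8)=22, p(9)=30, p(10)=42, p(11)=56, p(12)=77, p(13)=101, p(14)=135, p(15)=176, p(16)=231, p(17)=297, p(18)=385, p(19)=490, p(20)=627, p(21)=792, p(22)=1002, p(23)=1255, p(24)=1575, p(25)=1958, p(26)=2436, p(27)=3010, p(28)=3718, p(29)=4565, p(30)=5604, p(31)=6842, p(32)=8349, p(33)=10143, p(34)=12310, p(35)=14883, p(36)=17977, p(37)=21637, p(38)=26015, p(39)=31185, p(40)=37338, p(41)=44583, p(42)=53174, p(43)=63261, p(44)=75175, p(45)=89134, p(46)=105558, p(47)=124754, p(48)=147273, p(49)=173525, p(50)=204226, p(51)=239943, p(52)=281589, p(53)=329931, p(54)=386155, p(55)=451276, p(56)=526823, p(57)=614154, p(58)=715220, p(59)=831820, p(60)=966467, p(61)=1121505, p(62)=1300156, p(63)=1505499, p(64)=1741630, p(65)=2012558, p(66)=2323520, p(67)=2679689, p(68)=3087735, p(69)=3554345, p(70)=4087968, p(71)=4697205, p(72)=5392783, p(73)=6185689, p(74)=7089500, p(75)=8118264, p(76)=9289091, p(77)=10619863, p(78)=12132164, p(79)=13848650, p(80)=15796476, p(81)=18004327, p(82)=20506255, p(83)=23338469, p(84)=26543660, p(85)=30167357, p(86)=34262962, p(87)=38887673, p(88)=44108109, p(89)=49995925, p(90)=56634173, p(91)=64112359, p(92)=72533807, p(93)=82010177, p(94)=92669720, p(95)=104651419, p(96)=118114304, p(97)=133230930, p(98)=150198136, p(99)=169229875, p(100)=190569292, p(101)=214481126, p(102)=241265379, p(103)=271248950, p(104)=304801365, p(105)=342325709, p(106)=384276336, p(107)=431149389, p(108)=483502844, p(109)=541946240, p(110)=607163746, p(111)=679903203, p(112)=761002156, p(113)=851376628, p(114)=952050665, p(115)=1064144451, p(116)=1188908248, p(117)=1327710076, p(118)=1482074143, p(119)=1653668665, p(120)=1844349560, p(121)=2056148051, p(122)=2291320912, p(123)=2552338241, p(124)=2841940500, p(125)=3163127352, p(126)=3519222692, p(127)=3913864295, p(128)=4351078600, p(129)=4835271870, p(130)=5371315400, p(131)=5964539504, p(132)=6620830889, p(133)=7346629512, p(134)=8149040695, p(135)=9035836076, p(136)=10015581680, p(137)=11097645016, p(138)=12292341831, p(139)=13610949895, p(140)=15065878135, p(141)=16670689208, p(142)=18440293320, p(143)=20390982757, p(144)=22540654445, p(145)=24908858009, p(146)=27517052599, p(147)=30388671978, p(148)=33549419497, p(149)=37027355200, p(150)=40853235313, p(151)=45060624582, p(152)=49686288421, p(153)=54770336324, p(154)=60356673280, p(155)=66493182097, p(156)=73232243759, p(157)=80630964769, p(158)=88751778802, p(159)=97662728555, p(160)=107438159466, p(161)=118159068427, p(162)=129913904637, p(163)=142798995930, p(164)=156919475295, p(165)=172389800255, p(166)=189334822579, p(167)=207890420102, p(168)=228204732751, p(169)=250438925115, p(170)=274768617130, p(171)=301384802048, p(172)=330495499613, p(173)=362326859895, p(174)=397125074750, p(175)=435157697830, p(176)=476715857290, p(177)=522115831195, p(178)=571701605655, p(179)=625846753120, p(180)=684957390936, p(181)=749474411781, p(182)=819876908323, p(183)=896684817527, p(184)=980462880430, p(185)=1071823774337, p(186)=1171432692373, p(187)=1280011042268, p(188)=1398341745571, p(189)=1527273599625, p(190)=1667727404093, p(191)=1820701100652, p(192)=1987276856363, p(193)=2168627105469, p(194)=2366022741845, p(195)=2580840212973, p(196)=2814570987591, p(197)=3068829878530.
Final step: p(198) = p(197) + p(196) - p(193) - p(191) + p(186) + p(183) - p(176) - p(172) + p(163) + p(158) - p(147) - p(141) + p(128) + p(121) - p(106) - p(98) + p(81) + p(72) - p(53) - p(43) + p(22) + p(11)
= 3068829878530 + 2814570987591 - 2168627105469 - 1820701100652 + 1171432692373 + 896684817527 - 476715857290 - 330495499613 + 142798995930 + 88751778802 - 30388671978 - 16670689208 + 4351078600 + 2056148051 - 384276336 - 150198136 + 18004327 + 5392783 - 329931 - 63261 + 1002 + 56
= 3345365983698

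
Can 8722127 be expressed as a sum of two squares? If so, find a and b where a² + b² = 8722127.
Not possible

Factorization: 8722127 = 29 × 67^3
By Fermat: n is sum of two squares iff every prime p ≡ 3 (mod 4) appears to even power.
Prime(s) ≡ 3 (mod 4) with odd exponent: [(67, 3)]
Therefore 8722127 cannot be expressed as a² + b².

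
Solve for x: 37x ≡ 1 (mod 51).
40

gcd(37, 51) = 1, so the inverse exists.
Extended Euclidean algorithm on (51, 37):
51 = 1 × 37 + 14  ⟹  14 = (1)·51 + (-1)·37
37 = 2 × 14 + 9  ⟹  9 = (-2)·51 + (3)·37
14 = 1 × 9 + 5  ⟹  5 = (3)·51 + (-4)·37
9 = 1 × 5 + 4  ⟹  4 = (-5)·51 + (7)·37
5 = 1 × 4 + 1  ⟹  1 = (8)·51 + (-11)·37
So (-11)·37 ≡ 1 (mod 51), i.e. 37^(-1) ≡ -11 ≡ 40 (mod 51).
Check: 37 × 40 = 1480 ≡ 1 (mod 51)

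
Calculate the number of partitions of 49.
173525

p(n) counts ways to write n as a sum of positive integers (order ignored).
Euler's pentagonal recurrence: p(k) = p(k-1) + p(k-2) - p(k-5) - p(k-7) + p(k-12) + p(k-15) - ... (offsets j(3j∓1)/2, signs ++--, p(0)=1, p(<0)=0).
DP table for k = 0..48: p(0)=1, p(1)=1, p(2)=2, p(3)=3, p(4)=5, p(5)=7, p(6)=11, p(7)=15, p(8)=22, p(9)=30, p(10)=42, p(11)=56, p(12)=77, p(13)=101, p(14)=135, p(15)=176, p(16)=231, p(17)=297, p(18)=385, p(19)=490, p(20)=627, p(21)=792, p(22)=1002, p(23)=1255, p(24)=1575, p(25)=1958, p(26)=2436, p(27)=3010, p(28)=3718, p(29)=4565, p(30)=5604, p(31)=6842, p(32)=8349, p(33)=10143, p(34)=12310, p(35)=14883, p(36)=17977, p(37)=21637, p(38)=26015, p(39)=31185, p(40)=37338, p(41)=44583, p(42)=53174, p(43)=63261, p(44)=75175, p(45)=89134, p(46)=105558, p(47)=124754, p(48)=147273.
Final step: p(49) = p(48) + p(47) - p(44) - p(42) + p(37) + p(34) - p(27) - p(23) + p(14) + p(9)
= 147273 + 124754 - 75175 - 53174 + 21637 + 12310 - 3010 - 1255 + 135 + 30
= 173525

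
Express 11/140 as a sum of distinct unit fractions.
1/13 + 1/607 + 1/1104740

Greedy algorithm:
11/140: ceiling(140/11) = 13, use 1/13
3/1820: ceiling(1820/3) = 607, use 1/607
1/1104740: ceiling(1104740/1) = 1104740, use 1/1104740
Result: 11/140 = 1/13 + 1/607 + 1/1104740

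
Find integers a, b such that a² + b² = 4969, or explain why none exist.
37² + 60² (a=37, b=60)

Factorization: 4969 = 4969
By Fermat: n is sum of two squares iff every prime p ≡ 3 (mod 4) appears to even power.
All primes ≡ 3 (mod 4) appear to even power.
Search a = 0, 1, 2, … for 4969 - a² a perfect square: first hit at a = 37: 4969 - 1369 = 3600 = 60².
4969 = 37² + 60² = 1369 + 3600 ✓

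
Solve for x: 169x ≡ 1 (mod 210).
169

gcd(169, 210) = 1, so the inverse exists.
Extended Euclidean algorithm on (210, 169):
210 = 1 × 169 + 41  ⟹  41 = (1)·210 + (-1)·169
169 = 4 × 41 + 5  ⟹  5 = (-4)·210 + (5)·169
41 = 8 × 5 + 1  ⟹  1 = (33)·210 + (-41)·169
So (-41)·169 ≡ 1 (mod 210), i.e. 169^(-1) ≡ -41 ≡ 169 (mod 210).
Check: 169 × 169 = 28561 ≡ 1 (mod 210)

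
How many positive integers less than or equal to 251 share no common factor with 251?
250

251 = 251
φ(n) = n × ∏(1 - 1/p) for each prime p dividing n
φ(251) = 251 × (1 - 1/251) = 250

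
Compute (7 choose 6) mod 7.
0

Using Lucas' theorem:
Write n=7 and k=6 in base 7:
n in base 7: [1, 0]
k in base 7: [0, 6]
C(7,6) mod 7 = ∏ C(n_i, k_i) mod 7
Digit binomials (mod 7): C(1,0) = 1; C(0,6) = 0 (k_i > n_i)
Product: 1 × 0 = 0 ≡ 0 (mod 7)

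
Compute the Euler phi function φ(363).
220

363 = 3 × 11^2
φ(n) = n × ∏(1 - 1/p) for each prime p dividing n
φ(363) = 363 × (1 - 1/3) × (1 - 1/11) = 220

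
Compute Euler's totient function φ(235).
184

235 = 5 × 47
φ(n) = n × ∏(1 - 1/p) for each prime p dividing n
φ(235) = 235 × (1 - 1/5) × (1 - 1/47) = 184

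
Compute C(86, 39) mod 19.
3

Using Lucas' theorem:
Write n=86 and k=39 in base 19:
n in base 19: [4, 10]
k in base 19: [2, 1]
C(86,39) mod 19 = ∏ C(n_i, k_i) mod 19
Digit binomials (mod 19): C(4,2) = 6; C(10,1) = 10
Product: 6 × 10 = 60 ≡ 3 (mod 19)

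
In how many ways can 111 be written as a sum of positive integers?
679903203

p(n) counts ways to write n as a sum of positive integers (order ignored).
Euler's pentagonal recurrence: p(k) = p(k-1) + p(k-2) - p(k-5) - p(k-7) + p(k-12) + p(k-15) - ... (offsets j(3j∓1)/2, signs ++--, p(0)=1, p(<0)=0).
DP table for k = 0..110: p(0)=1, p(1)=1, p(2)=2, p(3)=3, p(4)=5, p(5)=7, p(6)=11, p(7)=15, p(8)=22, p(9)=30, p(10)=42, p(11)=56, p(12)=77, p(13)=101, p(14)=135, p(15)=176, p(16)=231, p(17)=297, p(18)=385, p(19)=490, p(20)=627, p(21)=792, p(22)=1002, p(23)=1255, p(24)=1575, p(25)=1958, p(26)=2436, p(27)=3010, p(28)=3718, p(29)=4565, p(30)=5604, p(31)=6842, p(32)=8349, p(33)=10143, p(34)=12310, p(35)=14883, p(36)=17977, p(37)=21637, p(38)=26015, p(39)=31185, p(40)=37338, p(41)=44583, p(42)=53174, p(43)=63261, p(44)=75175, p(45)=89134, p(46)=105558, p(47)=124754, p(48)=147273, p(49)=173525, p(50)=204226, p(51)=239943, p(52)=281589, p(53)=329931, p(54)=386155, p(55)=451276, p(56)=526823, p(57)=614154, p(58)=715220, p(59)=831820, p(60)=966467, p(61)=1121505, p(62)=1300156, p(63)=1505499, p(64)=1741630, p(65)=2012558, p(66)=2323520, p(67)=2679689, p(68)=3087735, p(69)=3554345, p(70)=4087968, p(71)=4697205, p(72)=5392783, p(73)=6185689, p(74)=7089500, p(75)=8118264, p(76)=9289091, p(77)=10619863, p(78)=12132164, p(79)=13848650, p(80)=15796476, p(81)=18004327, p(82)=20506255, p(83)=23338469, p(84)=26543660, p(85)=30167357, p(86)=34262962, p(87)=38887673, p(88)=44108109, p(89)=49995925, p(90)=56634173, p(91)=64112359, p(92)=72533807, p(93)=82010177, p(94)=92669720, p(95)=104651419, p(96)=118114304, p(97)=133230930, p(98)=150198136, p(99)=169229875, p(100)=190569292, p(101)=214481126, p(102)=241265379, p(103)=271248950, p(104)=304801365, p(105)=342325709, p(106)=384276336, p(107)=431149389, p(108)=483502844, p(109)=541946240, p(110)=607163746.
Final step: p(111) = p(110) + p(109) - p(106) - p(104) + p(99) + p(96) - p(89) - p(85) + p(76) + p(71) - p(60) - p(54) + p(41) + p(34) - p(19) - p(11)
= 607163746 + 541946240 - 384276336 - 304801365 + 169229875 + 118114304 - 49995925 - 30167357 + 9289091 + 4697205 - 966467 - 386155 + 44583 + 12310 - 490 - 56
= 679903203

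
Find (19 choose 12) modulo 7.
2

Using Lucas' theorem:
Write n=19 and k=12 in base 7:
n in base 7: [2, 5]
k in base 7: [1, 5]
C(19,12) mod 7 = ∏ C(n_i, k_i) mod 7
Digit binomials (mod 7): C(2,1) = 2; C(5,5) = 1
Product: 2 × 1 = 2 ≡ 2 (mod 7)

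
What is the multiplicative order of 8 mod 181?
60

181 is prime, so ord(8) divides φ(181) = 180.
Divisors of 180: 1, 2, 3, 4, 5, 6, 9, 10, 12, 15, 18, 20, 30, 36, 45, 60, 90, 180.
Repeated squaring: 8^1 ≡ 8, 8^2 ≡ 64, 8^4 ≡ 114, 8^8 ≡ 145, 8^16 ≡ 29, 8^32 ≡ 117, 8^64 ≡ 114, 8^128 ≡ 145 (mod 181).
Test 8^d mod 181 for each divisor d in increasing order:
8^1 ≡ 8
8^2 ≡ 64
8^3 = 8^2·8^1 ≡ 150
8^4 ≡ 114
8^5 = 8^4·8^1 ≡ 7
8^6 = 8^4·8^2 ≡ 56
8^9 = 8^8·8^1 ≡ 74
8^10 = 8^8·8^2 ≡ 49
8^12 = 8^8·8^4 ≡ 59
8^15 = 8^8·8^4·8^2·8^1 ≡ 162
8^18 = 8^16·8^2 ≡ 46
8^20 = 8^16·8^4 ≡ 48
8^30 = 8^16·8^8·8^4·8^2 ≡ 180
8^36 = 8^32·8^4 ≡ 125
8^45 = 8^32·8^8·8^4·8^1 ≡ 19
8^60 = 8^32·8^16·8^8·8^4 ≡ 1  ← first divisor giving 1
The order is 60.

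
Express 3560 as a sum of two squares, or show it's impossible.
14² + 58² (a=14, b=58)

Factorization: 3560 = 2^3 × 5 × 89
By Fermat: n is sum of two squares iff every prime p ≡ 3 (mod 4) appears to even power.
All primes ≡ 3 (mod 4) appear to even power.
Search a = 0, 1, 2, … for 3560 - a² a perfect square: first hit at a = 14: 3560 - 196 = 3364 = 58².
3560 = 14² + 58² = 196 + 3364 ✓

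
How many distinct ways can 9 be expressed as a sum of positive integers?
30

p(n) counts ways to write n as a sum of positive integers (order ignored).
Examples: 9; 8 + 1; 7 + 2; 7 + 1 + 1; 6 + 3; ... (30 total)
p(9) = 30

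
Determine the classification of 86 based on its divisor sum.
deficient

Proper divisors of 86: sum = 1 + 2 + 43 = 46
Since 46 < 86, 86 is deficient.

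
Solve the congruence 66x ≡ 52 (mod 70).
x ≡ 22 (mod 35)

gcd(66, 70) = 2, which divides 52, so solutions exist.
Divide through by 2: 33x ≡ 26 (mod 35).
Find 33^(-1) mod 35 by the extended Euclidean algorithm:
35 = 1 × 33 + 2  ⟹  2 = (1)·35 + (-1)·33
33 = 16 × 2 + 1  ⟹  1 = (-16)·35 + (17)·33
So (17)·33 ≡ 1 (mod 35), i.e. 33^(-1) ≡ 17 (mod 35).
x ≡ 17 × 26 = 442 ≡ 22 (mod 35).
Check: 66 × 22 = 1452 ≡ 52 (mod 70).
x ≡ 22 (mod 35), giving 2 solutions mod 70.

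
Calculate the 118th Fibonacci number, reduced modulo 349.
154

Matrix identity: Q^n = [[F_(n+1), F_n], [F_n, F_(n-1)]] with Q = [[1,1],[1,0]].
n = 118 = 1110110₂. Square-and-multiply, entries mod 349:
Q^1 = [[1,1],[1,0]]
Q^3 = (Q^1)²·Q = [[3,2],[2,1]]
Q^7 = (Q^3)²·Q = [[21,13],[13,8]]
Q^14 = (Q^7)² = [[261,28],[28,233]]
Q^29 = (Q^14)²·Q = [[24,152],[152,221]]
Q^59 = (Q^29)²·Q = [[194,297],[297,246]]
Q^118 = (Q^59)² = [[205,154],[154,51]]
F_118 mod 349 = Q^118[0][1] = 154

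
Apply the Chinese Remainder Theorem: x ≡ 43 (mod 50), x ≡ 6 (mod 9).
393

Using Chinese Remainder Theorem:
M = 50 × 9 = 450
M1 = 9, M2 = 50
y1 = 9^(-1) mod 50 = 39
y2 = 50^(-1) mod 9 = 2
x = (43×9×39 + 6×50×2) mod 450 = 393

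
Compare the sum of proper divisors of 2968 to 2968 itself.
abundant

Proper divisors of 2968: sum = 1 + 2 + 4 + 7 + 8 + 14 + 28 + 53 + 56 + 106 + 212 + 371 + 424 + 742 + 1484 = 3512
Since 3512 > 2968, 2968 is abundant.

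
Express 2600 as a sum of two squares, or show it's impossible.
10² + 50² (a=10, b=50)

Factorization: 2600 = 2^3 × 5^2 × 13
By Fermat: n is sum of two squares iff every prime p ≡ 3 (mod 4) appears to even power.
All primes ≡ 3 (mod 4) appear to even power.
Search a = 0, 1, 2, … for 2600 - a² a perfect square: first hit at a = 10: 2600 - 100 = 2500 = 50².
2600 = 10² + 50² = 100 + 2500 ✓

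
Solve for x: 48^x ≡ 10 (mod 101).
25

Baby-step giant-step with step n = ⌈√101⌉ = 11.
Baby steps 48^j mod 101 (j:value) for j=0..10: 0:1, 1:48, 2:82, 3:98, 4:58, 5:57, 6:9, 7:28, 8:31, 9:74, 10:17.
Giant-step multiplier: 48^(-11) ≡ 48^(100-11) = 48^89 ≡ 38 (mod 101).
Giant steps γ_i = 10·38^i mod 101: γ_0=10, γ_1=77, γ_2=98 (in table at j=3).
x = i·n + j = 2·11 + 3 = 25.
Check: 48^25 ≡ 10 (mod 101).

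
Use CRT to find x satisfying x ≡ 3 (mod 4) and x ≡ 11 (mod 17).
11

Using Chinese Remainder Theorem:
M = 4 × 17 = 68
M1 = 17, M2 = 4
y1 = 17^(-1) mod 4 = 1
y2 = 4^(-1) mod 17 = 13
x = (3×17×1 + 11×4×13) mod 68 = 11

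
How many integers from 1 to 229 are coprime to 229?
228

229 = 229
φ(n) = n × ∏(1 - 1/p) for each prime p dividing n
φ(229) = 229 × (1 - 1/229) = 228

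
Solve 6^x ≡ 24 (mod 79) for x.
65

Baby-step giant-step with step n = ⌈√79⌉ = 9.
Baby steps 6^j mod 79 (j:value) for j=0..8: 0:1, 1:6, 2:36, 3:58, 4:32, 5:34, 6:46, 7:39, 8:76.
Giant-step multiplier: 6^(-9) ≡ 6^(78-9) = 6^69 ≡ 57 (mod 79).
Giant steps γ_i = 24·57^i mod 79: γ_0=24, γ_1=25, γ_2=3, γ_3=13, γ_4=30, γ_5=51, γ_6=63, γ_7=36 (in table at j=2).
x = i·n + j = 7·9 + 2 = 65.
Check: 6^65 ≡ 24 (mod 79).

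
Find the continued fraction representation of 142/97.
[1; 2, 6, 2, 3]

Euclidean algorithm steps:
142 = 1 × 97 + 45
97 = 2 × 45 + 7
45 = 6 × 7 + 3
7 = 2 × 3 + 1
3 = 3 × 1 + 0
Continued fraction: [1; 2, 6, 2, 3]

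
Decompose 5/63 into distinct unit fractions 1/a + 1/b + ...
1/13 + 1/410 + 1/335790

Greedy algorithm:
5/63: ceiling(63/5) = 13, use 1/13
2/819: ceiling(819/2) = 410, use 1/410
1/335790: ceiling(335790/1) = 335790, use 1/335790
Result: 5/63 = 1/13 + 1/410 + 1/335790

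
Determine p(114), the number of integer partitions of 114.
952050665

p(n) counts ways to write n as a sum of positive integers (order ignored).
Euler's pentagonal recurrence: p(k) = p(k-1) + p(k-2) - p(k-5) - p(k-7) + p(k-12) + p(k-15) - ... (offsets j(3j∓1)/2, signs ++--, p(0)=1, p(<0)=0).
DP table for k = 0..113: p(0)=1, p(1)=1, p(2)=2, p(3)=3, p(4)=5, p(5)=7, p(6)=11, p(7)=15, p(8)=22, p(9)=30, p(10)=42, p(11)=56, p(12)=77, p(13)=101, p(14)=135, p(15)=176, p(16)=231, p(17)=297, p(18)=385, p(19)=490, p(20)=627, p(21)=792, p(22)=1002, p(23)=1255, p(24)=1575, p(25)=1958, p(26)=2436, p(27)=3010, p(28)=3718, p(29)=4565, p(30)=5604, p(31)=6842, p(32)=8349, p(33)=10143, p(34)=12310, p(35)=14883, p(36)=17977, p(37)=21637, p(38)=26015, p(39)=31185, p(40)=37338, p(41)=44583, p(42)=53174, p(43)=63261, p(44)=75175, p(45)=89134, p(46)=105558, p(47)=124754, p(48)=147273, p(49)=173525, p(50)=204226, p(51)=239943, p(52)=281589, p(53)=329931, p(54)=386155, p(55)=451276, p(56)=526823, p(57)=614154, p(58)=715220, p(59)=831820, p(60)=966467, p(61)=1121505, p(62)=1300156, p(63)=1505499, p(64)=1741630, p(65)=2012558, p(66)=2323520, p(67)=2679689, p(68)=3087735, p(69)=3554345, p(70)=4087968, p(71)=4697205, p(72)=5392783, p(73)=6185689, p(74)=7089500, p(75)=8118264, p(76)=9289091, p(77)=10619863, p(78)=12132164, p(79)=13848650, p(80)=15796476, p(81)=18004327, p(82)=20506255, p(83)=23338469, p(84)=26543660, p(85)=30167357, p(86)=34262962, p(87)=38887673, p(88)=44108109, p(89)=49995925, p(90)=56634173, p(91)=64112359, p(92)=72533807, p(93)=82010177, p(94)=92669720, p(95)=104651419, p(96)=118114304, p(97)=133230930, p(98)=150198136, p(99)=169229875, p(100)=190569292, p(101)=214481126, p(102)=241265379, p(103)=271248950, p(104)=304801365, p(105)=342325709, p(106)=384276336, p(107)=431149389, p(108)=483502844, p(109)=541946240, p(110)=607163746, p(111)=679903203, p(112)=761002156, p(113)=851376628.
Final step: p(114) = p(113) + p(112) - p(109) - p(107) + p(102) + p(99) - p(92) - p(88) + p(79) + p(74) - p(63) - p(57) + p(44) + p(37) - p(22) - p(14)
= 851376628 + 761002156 - 541946240 - 431149389 + 241265379 + 169229875 - 72533807 - 44108109 + 13848650 + 7089500 - 1505499 - 614154 + 75175 + 21637 - 1002 - 135
= 952050665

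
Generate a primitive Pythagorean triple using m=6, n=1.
(35, 12, 37)

Euclid's formula: a = m² - n², b = 2mn, c = m² + n²
m = 6, n = 1
a = 6² - 1² = 36 - 1 = 35
b = 2 × 6 × 1 = 12
c = 6² + 1² = 36 + 1 = 37
Verification: 35² + 12² = 1225 + 144 = 1369 = 37² ✓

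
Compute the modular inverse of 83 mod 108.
95

gcd(83, 108) = 1, so the inverse exists.
Extended Euclidean algorithm on (108, 83):
108 = 1 × 83 + 25  ⟹  25 = (1)·108 + (-1)·83
83 = 3 × 25 + 8  ⟹  8 = (-3)·108 + (4)·83
25 = 3 × 8 + 1  ⟹  1 = (10)·108 + (-13)·83
So (-13)·83 ≡ 1 (mod 108), i.e. 83^(-1) ≡ -13 ≡ 95 (mod 108).
Check: 83 × 95 = 7885 ≡ 1 (mod 108)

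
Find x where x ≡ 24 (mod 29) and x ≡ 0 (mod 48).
720

Using Chinese Remainder Theorem:
M = 29 × 48 = 1392
M1 = 48, M2 = 29
y1 = 48^(-1) mod 29 = 26
y2 = 29^(-1) mod 48 = 5
x = (24×48×26 + 0×29×5) mod 1392 = 720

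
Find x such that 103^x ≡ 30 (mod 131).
43

Baby-step giant-step with step n = ⌈√131⌉ = 12.
Baby steps 103^j mod 131 (j:value) for j=0..11: 0:1, 1:103, 2:129, 3:56, 4:4, 5:19, 6:123, 7:93, 8:16, 9:76, 10:99, 11:110.
Giant-step multiplier: 103^(-12) ≡ 103^(130-12) = 103^118 ≡ 43 (mod 131).
Giant steps γ_i = 30·43^i mod 131: γ_0=30, γ_1=111, γ_2=57, γ_3=93 (in table at j=7).
x = i·n + j = 3·12 + 7 = 43.
Check: 103^43 ≡ 30 (mod 131).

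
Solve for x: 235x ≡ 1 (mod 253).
14

gcd(235, 253) = 1, so the inverse exists.
Extended Euclidean algorithm on (253, 235):
253 = 1 × 235 + 18  ⟹  18 = (1)·253 + (-1)·235
235 = 13 × 18 + 1  ⟹  1 = (-13)·253 + (14)·235
So (14)·235 ≡ 1 (mod 253), i.e. 235^(-1) ≡ 14 (mod 253).
Check: 235 × 14 = 3290 ≡ 1 (mod 253)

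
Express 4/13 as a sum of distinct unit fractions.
1/4 + 1/18 + 1/468

Greedy algorithm:
4/13: ceiling(13/4) = 4, use 1/4
3/52: ceiling(52/3) = 18, use 1/18
1/468: ceiling(468/1) = 468, use 1/468
Result: 4/13 = 1/4 + 1/18 + 1/468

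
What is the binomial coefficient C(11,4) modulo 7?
1

Using Lucas' theorem:
Write n=11 and k=4 in base 7:
n in base 7: [1, 4]
k in base 7: [0, 4]
C(11,4) mod 7 = ∏ C(n_i, k_i) mod 7
Digit binomials (mod 7): C(1,0) = 1; C(4,4) = 1
Product: 1 × 1 = 1 ≡ 1 (mod 7)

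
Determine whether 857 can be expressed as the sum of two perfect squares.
4² + 29² (a=4, b=29)

Factorization: 857 = 857
By Fermat: n is sum of two squares iff every prime p ≡ 3 (mod 4) appears to even power.
All primes ≡ 3 (mod 4) appear to even power.
Search a = 0, 1, 2, … for 857 - a² a perfect square: first hit at a = 4: 857 - 16 = 841 = 29².
857 = 4² + 29² = 16 + 841 ✓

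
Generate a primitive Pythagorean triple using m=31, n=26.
(285, 1612, 1637)

Euclid's formula: a = m² - n², b = 2mn, c = m² + n²
m = 31, n = 26
a = 31² - 26² = 961 - 676 = 285
b = 2 × 31 × 26 = 1612
c = 31² + 26² = 961 + 676 = 1637
Verification: 285² + 1612² = 81225 + 2598544 = 2679769 = 1637² ✓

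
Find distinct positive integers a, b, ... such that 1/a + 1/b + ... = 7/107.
1/16 + 1/343 + 1/195739 + 1/114941072624

Greedy algorithm:
7/107: ceiling(107/7) = 16, use 1/16
5/1712: ceiling(1712/5) = 343, use 1/343
3/587216: ceiling(587216/3) = 195739, use 1/195739
1/114941072624: ceiling(114941072624/1) = 114941072624, use 1/114941072624
Result: 7/107 = 1/16 + 1/343 + 1/195739 + 1/114941072624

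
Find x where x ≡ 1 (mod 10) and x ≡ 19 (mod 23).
111

Using Chinese Remainder Theorem:
M = 10 × 23 = 230
M1 = 23, M2 = 10
y1 = 23^(-1) mod 10 = 7
y2 = 10^(-1) mod 23 = 7
x = (1×23×7 + 19×10×7) mod 230 = 111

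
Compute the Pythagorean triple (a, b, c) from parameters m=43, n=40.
(249, 3440, 3449)

Euclid's formula: a = m² - n², b = 2mn, c = m² + n²
m = 43, n = 40
a = 43² - 40² = 1849 - 1600 = 249
b = 2 × 43 × 40 = 3440
c = 43² + 40² = 1849 + 1600 = 3449
Verification: 249² + 3440² = 62001 + 11833600 = 11895601 = 3449² ✓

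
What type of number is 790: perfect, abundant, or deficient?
deficient

Proper divisors of 790: sum = 1 + 2 + 5 + 10 + 79 + 158 + 395 = 650
Since 650 < 790, 790 is deficient.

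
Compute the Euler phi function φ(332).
164

332 = 2^2 × 83
φ(n) = n × ∏(1 - 1/p) for each prime p dividing n
φ(332) = 332 × (1 - 1/2) × (1 - 1/83) = 164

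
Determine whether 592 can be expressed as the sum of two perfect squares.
4² + 24² (a=4, b=24)

Factorization: 592 = 2^4 × 37
By Fermat: n is sum of two squares iff every prime p ≡ 3 (mod 4) appears to even power.
All primes ≡ 3 (mod 4) appear to even power.
Search a = 0, 1, 2, … for 592 - a² a perfect square: first hit at a = 4: 592 - 16 = 576 = 24².
592 = 4² + 24² = 16 + 576 ✓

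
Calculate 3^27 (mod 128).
59

Repeated squaring. Binary of 27 = 11011.
3^1 ≡ 3 (mod 128); 3^2 ≡ 9 (mod 128); 3^4 ≡ 81 (mod 128); 3^8 ≡ 33 (mod 128); 3^16 ≡ 65 (mod 128)
3^27 = 3^1 × 3^2 × 3^8 × 3^16 ≡ 59 (mod 128)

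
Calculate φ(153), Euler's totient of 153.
96

153 = 3^2 × 17
φ(n) = n × ∏(1 - 1/p) for each prime p dividing n
φ(153) = 153 × (1 - 1/3) × (1 - 1/17) = 96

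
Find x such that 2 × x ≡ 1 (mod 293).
147

gcd(2, 293) = 1, so the inverse exists.
Extended Euclidean algorithm on (293, 2):
293 = 146 × 2 + 1  ⟹  1 = (1)·293 + (-146)·2
So (-146)·2 ≡ 1 (mod 293), i.e. 2^(-1) ≡ -146 ≡ 147 (mod 293).
Check: 2 × 147 = 294 ≡ 1 (mod 293)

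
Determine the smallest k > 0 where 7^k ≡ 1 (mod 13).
12

13 is prime, so ord(7) divides φ(13) = 12.
Divisors of 12: 1, 2, 3, 4, 6, 12.
Repeated squaring: 7^1 ≡ 7, 7^2 ≡ 10, 7^4 ≡ 9, 7^8 ≡ 3 (mod 13).
Test 7^d mod 13 for each divisor d in increasing order:
7^1 ≡ 7
7^2 ≡ 10
7^3 = 7^2·7^1 ≡ 5
7^4 ≡ 9
7^6 = 7^4·7^2 ≡ 12
7^12 = 7^8·7^4 ≡ 1  ← first divisor giving 1
The order is 12.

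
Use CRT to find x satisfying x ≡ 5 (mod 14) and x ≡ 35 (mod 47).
411

Using Chinese Remainder Theorem:
M = 14 × 47 = 658
M1 = 47, M2 = 14
y1 = 47^(-1) mod 14 = 3
y2 = 14^(-1) mod 47 = 37
x = (5×47×3 + 35×14×37) mod 658 = 411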